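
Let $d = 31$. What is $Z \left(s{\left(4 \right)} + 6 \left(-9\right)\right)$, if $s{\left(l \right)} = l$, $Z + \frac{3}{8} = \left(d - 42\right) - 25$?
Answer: $\frac{7275}{4} \approx 1818.8$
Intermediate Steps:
$Z = - \frac{291}{8}$ ($Z = - \frac{3}{8} + \left(\left(31 - 42\right) - 25\right) = - \frac{3}{8} - 36 = - \frac{291}{8} \approx -36.375$)
$Z \left(s{\left(4 \right)} + 6 \left(-9\right)\right) = - \frac{291 \left(4 + 6 \left(-9\right)\right)}{8} = - \frac{291 \left(4 - 54\right)}{8} = \left(- \frac{291}{8}\right) \left(-50\right) = \frac{7275}{4}$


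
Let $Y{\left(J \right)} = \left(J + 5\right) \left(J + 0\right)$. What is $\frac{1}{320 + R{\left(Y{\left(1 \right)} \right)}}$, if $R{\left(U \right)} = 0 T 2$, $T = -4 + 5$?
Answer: $\frac{1}{320} \approx 0.003125$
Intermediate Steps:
$T = 1$
$Y{\left(J \right)} = J \left(5 + J\right)$ ($Y{\left(J \right)} = \left(5 + J\right) J = J \left(5 + J\right)$)
$R{\left(U \right)} = 0$ ($R{\left(U \right)} = 0 \cdot 1 \cdot 2 = 0 \cdot 2 = 0$)
$\frac{1}{320 + R{\left(Y{\left(1 \right)} \right)}} = \frac{1}{320 + 0} = \frac{1}{320}$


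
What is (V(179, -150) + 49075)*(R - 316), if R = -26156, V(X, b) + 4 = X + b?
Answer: -1299775200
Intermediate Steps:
V(X, b) = -4 + X + b (V(X, b) = -4 + (X + b) = -4 + X + b)
(V(179, -150) + 49075)*(R - 316) = ((-4 + 179 - 150) + 49075)*(-26156 - 316) = (25 + 49075)*(-26472) = 49100*(-26472) = -1299775200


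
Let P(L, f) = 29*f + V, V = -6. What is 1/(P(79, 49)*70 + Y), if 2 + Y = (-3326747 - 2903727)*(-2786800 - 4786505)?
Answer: 1/47185279995618 ≈ 2.1193e-14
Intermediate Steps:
P(L, f) = -6 + 29*f (P(L, f) = 29*f - 6 = -6 + 29*f)
Y = 47185279896568 (Y = -2 + (-3326747 - 2903727)*(-2786800 - 4786505) = -2 - 6230474*(-7573305) = -2 + 47185279896570 = 47185279896568)
1/(P(79, 49)*70 + Y) = 1/((-6 + 29*49)*70 + 47185279896568) = 1/((-6 + 1421)*70 + 47185279896568) = 1/(1415*70 + 47185279896568) = 1/(99050 + 47185279896568) = 1/47185279995618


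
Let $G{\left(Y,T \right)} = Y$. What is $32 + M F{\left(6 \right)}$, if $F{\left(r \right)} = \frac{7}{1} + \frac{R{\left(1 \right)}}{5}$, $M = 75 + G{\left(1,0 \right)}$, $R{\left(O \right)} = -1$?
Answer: $\frac{2744}{5} \approx 548.8$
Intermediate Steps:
$M = 76$ ($M = 75 + 1 = 76$)
$F{\left(r \right)} = \frac{34}{5}$ ($F{\left(r \right)} = \frac{7}{1} - \frac{1}{5} = 7 \cdot 1 - \frac{1}{5} = 7 - \frac{1}{5} = \frac{34}{5}$)
$32 + M F{\left(6 \right)} = 32 + 76 \cdot \frac{34}{5} = 32 + \frac{2584}{5} = \frac{2744}{5}$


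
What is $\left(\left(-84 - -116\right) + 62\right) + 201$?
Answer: $295$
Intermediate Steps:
$\left(\left(-84 - -116\right) + 62\right) + 201 = \left(\left(-84 + 116\right) + 62\right) + 201 = \left(32 + 62\right) + 201 = 94 + 201 = 295$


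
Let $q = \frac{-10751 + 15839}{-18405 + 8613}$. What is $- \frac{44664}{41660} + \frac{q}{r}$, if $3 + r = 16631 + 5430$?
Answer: $- \frac{25123114051}{23432875140} \approx -1.0721$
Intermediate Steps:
$r = 22058$ ($r = -3 + \left(16631 + 5430\right) = -3 + 22061 = 22058$)
$q = - \frac{53}{102}$ ($q = \frac{5088}{-9792} = 5088 \left(- \frac{1}{9792}\right) = - \frac{53}{102} \approx -0.51961$)
$- \frac{44664}{41660} + \frac{q}{r} = - \frac{44664}{41660} - \frac{53}{102 \cdot 22058} = \left(-44664\right) \frac{1}{41660} - \frac{53}{2249916} = - \frac{11166}{10415} - \frac{53}{2249916} = - \frac{25123114051}{23432875140}$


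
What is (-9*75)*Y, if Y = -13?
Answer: 8775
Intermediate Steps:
(-9*75)*Y = -9*75*(-13) = -675*(-13) = 8775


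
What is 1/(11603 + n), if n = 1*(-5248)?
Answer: 1/6355 ≈ 0.00015736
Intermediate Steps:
n = -5248
1/(11603 + n) = 1/(11603 - 5248) = 1/6355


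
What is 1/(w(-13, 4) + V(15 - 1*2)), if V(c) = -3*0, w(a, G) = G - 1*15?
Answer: -1/11 ≈ -0.090909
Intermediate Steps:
w(a, G) = -15 + G (w(a, G) = G - 15 = -15 + G)
V(c) = 0
1/(w(-13, 4) + V(15 - 1*2)) = 1/((-15 + 4) + 0) = 1/(-11 + 0) = 1/(-11) = -1/11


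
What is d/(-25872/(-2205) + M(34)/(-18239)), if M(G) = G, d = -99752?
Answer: -13645325460/1604777 ≈ -8502.9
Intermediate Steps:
d/(-25872/(-2205) + M(34)/(-18239)) = -99752/(-25872/(-2205) + 34/(-18239)) = -99752/(-25872*(-1/2205) + 34*(-1/18239)) = -99752/(176/15 - 34/18239) = -99752/3209554/273585 = -99752*273585/3209554 = -13645325460/1604777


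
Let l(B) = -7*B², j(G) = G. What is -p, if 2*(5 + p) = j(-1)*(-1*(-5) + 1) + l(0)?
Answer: 8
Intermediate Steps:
p = -8 (p = -5 + (-(-1*(-5) + 1) - 7*0²)/2 = -5 + (-(5 + 1) - 7*0)/2 = -5 + (-1*6 + 0)/2 = -5 + (-6 + 0)/2 = -5 + (½)*(-6) = -5 - 3 = -8)
-p = -1*(-8) = 8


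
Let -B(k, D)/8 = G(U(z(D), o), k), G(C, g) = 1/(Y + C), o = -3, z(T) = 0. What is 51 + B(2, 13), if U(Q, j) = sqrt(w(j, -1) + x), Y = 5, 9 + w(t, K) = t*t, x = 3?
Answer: 541/11 + 4*sqrt(3)/11 ≈ 49.812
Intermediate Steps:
w(t, K) = -9 + t**2 (w(t, K) = -9 + t*t = -9 + t**2)
U(Q, j) = sqrt(-6 + j**2) (U(Q, j) = sqrt((-9 + j**2) + 3) = sqrt(-6 + j**2))
G(C, g) = 1/(5 + C)
B(k, D) = -8/(5 + sqrt(3)) (B(k, D) = -8/(5 + sqrt(-6 + (-3)**2)) = -8/(5 + sqrt(-6 + 9)) = -8/(5 + sqrt(3)))
51 + B(2, 13) = 51 + (-20/11 + 4*sqrt(3)/11) = 541/11 + 4*sqrt(3)/11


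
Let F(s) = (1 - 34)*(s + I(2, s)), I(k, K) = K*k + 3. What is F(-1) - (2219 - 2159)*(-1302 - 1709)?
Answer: 180660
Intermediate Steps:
I(k, K) = 3 + K*k
F(s) = -99 - 99*s (F(s) = (1 - 34)*(s + (3 + s*2)) = -33*(s + (3 + 2*s)) = -33*(3 + 3*s) = -99 - 99*s)
F(-1) - (2219 - 2159)*(-1302 - 1709) = (-99 - 99*(-1)) - (2219 - 2159)*(-1302 - 1709) = (-99 + 99) - 60*(-3011) = 0 - 1*(-180660) = 0 + 180660 = 180660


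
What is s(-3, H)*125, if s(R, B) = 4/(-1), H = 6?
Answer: -500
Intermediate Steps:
s(R, B) = -4 (s(R, B) = 4*(-1) = -4)
s(-3, H)*125 = -4*125 = -500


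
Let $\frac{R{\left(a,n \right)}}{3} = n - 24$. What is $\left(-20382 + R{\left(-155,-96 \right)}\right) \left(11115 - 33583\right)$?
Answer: $466031256$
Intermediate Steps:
$R{\left(a,n \right)} = -72 + 3 n$ ($R{\left(a,n \right)} = 3 \left(n - 24\right) = 3 \left(-24 + n\right) = -72 + 3 n$)
$\left(-20382 + R{\left(-155,-96 \right)}\right) \left(11115 - 33583\right) = \left(-20382 + \left(-72 + 3 \left(-96\right)\right)\right) \left(11115 - 33583\right) = \left(-20382 - 360\right) \left(-22468\right) = \left(-20742\right) \left(-22468\right) = 466031256$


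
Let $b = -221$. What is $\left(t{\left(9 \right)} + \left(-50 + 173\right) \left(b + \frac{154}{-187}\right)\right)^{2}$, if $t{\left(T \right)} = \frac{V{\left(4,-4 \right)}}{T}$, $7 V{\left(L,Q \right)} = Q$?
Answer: $\frac{853898809073209}{1147041} \approx 7.4444 \cdot 10^{8}$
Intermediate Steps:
$V{\left(L,Q \right)} = \frac{Q}{7}$
$t{\left(T \right)} = - \frac{4}{7 T}$ ($t{\left(T \right)} = \frac{\frac{1}{7} \left(-4\right)}{T} = - \frac{4}{7 T}$)
$\left(t{\left(9 \right)} + \left(-50 + 173\right) \left(b + \frac{154}{-187}\right)\right)^{2} = \left(- \frac{4}{7 \cdot 9} + \left(-50 + 173\right) \left(-221 + \frac{154}{-187}\right)\right)^{2} = \left(\left(- \frac{4}{7}\right) \frac{1}{9} + 123 \left(-221 + 154 \left(- \frac{1}{187}\right)\right)\right)^{2} = \left(- \frac{4}{63} + 123 \left(-221 - \frac{14}{17}\right)\right)^{2} = \left(- \frac{4}{63} + 123 \left(- \frac{3771}{17}\right)\right)^{2} = \left(- \frac{4}{63} - \frac{463833}{17}\right)^{2} = \left(- \frac{29221547}{1071}\right)^{2} = \frac{853898809073209}{1147041}$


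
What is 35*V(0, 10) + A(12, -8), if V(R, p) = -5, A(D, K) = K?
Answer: -183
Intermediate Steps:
35*V(0, 10) + A(12, -8) = 35*(-5) - 8 = -175 - 8 = -183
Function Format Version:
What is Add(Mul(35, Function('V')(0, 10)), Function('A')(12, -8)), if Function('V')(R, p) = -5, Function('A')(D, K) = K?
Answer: -183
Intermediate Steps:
Add(Mul(35, Function('V')(0, 10)), Function('A')(12, -8)) = Add(Mul(35, -5), -8) = Add(-175, -8) = -183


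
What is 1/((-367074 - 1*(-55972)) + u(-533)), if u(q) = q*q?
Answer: -1/27013 ≈ -3.7019e-5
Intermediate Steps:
u(q) = q²
1/((-367074 - 1*(-55972)) + u(-533)) = 1/((-367074 - 1*(-55972)) + (-533)²) = 1/((-367074 + 55972) + 284089) = 1/(-311102 + 284089) = 1/(-27013) = -1/27013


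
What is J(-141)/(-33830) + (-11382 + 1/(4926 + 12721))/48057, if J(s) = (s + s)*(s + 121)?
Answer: -1157810031355/2868993336657 ≈ -0.40356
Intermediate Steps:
J(s) = 2*s*(121 + s) (J(s) = (2*s)*(121 + s) = 2*s*(121 + s))
J(-141)/(-33830) + (-11382 + 1/(4926 + 12721))/48057 = (2*(-141)*(121 - 141))/(-33830) + (-11382 + 1/(4926 + 12721))/48057 = (2*(-141)*(-20))*(-1/33830) + (-11382 + 1/17647)*(1/48057) = 5640*(-1/33830) + (-11382 + 1/17647)*(1/48057) = -564/3383 - 200858153/17647*1/48057 = -564/3383 - 200858153/848061879 = -1157810031355/2868993336657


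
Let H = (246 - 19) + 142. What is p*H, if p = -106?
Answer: -39114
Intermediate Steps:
H = 369 (H = 227 + 142 = 369)
p*H = -106*369 = -39114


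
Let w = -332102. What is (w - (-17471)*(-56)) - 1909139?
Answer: -3219617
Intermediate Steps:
(w - (-17471)*(-56)) - 1909139 = (-332102 - (-17471)*(-56)) - 1909139 = (-332102 - 1*978376) - 1909139 = (-332102 - 978376) - 1909139 = -1310478 - 1909139 = -3219617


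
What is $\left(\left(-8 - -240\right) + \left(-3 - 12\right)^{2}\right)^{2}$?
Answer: $208849$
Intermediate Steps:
$\left(\left(-8 - -240\right) + \left(-3 - 12\right)^{2}\right)^{2} = \left(\left(-8 + 240\right) + \left(-15\right)^{2}\right)^{2} = \left(232 + 225\right)^{2} = 457^{2} = 208849$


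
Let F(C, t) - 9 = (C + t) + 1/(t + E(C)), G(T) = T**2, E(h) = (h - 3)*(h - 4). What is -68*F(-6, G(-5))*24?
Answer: -5256672/115 ≈ -45710.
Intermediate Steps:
E(h) = (-4 + h)*(-3 + h) (E(h) = (-3 + h)*(-4 + h) = (-4 + h)*(-3 + h))
F(C, t) = 9 + C + t + 1/(12 + t + C**2 - 7*C) (F(C, t) = 9 + ((C + t) + 1/(t + (12 + C**2 - 7*C))) = 9 + ((C + t) + 1/(12 + t + C**2 - 7*C)) = 9 + (C + t + 1/(12 + t + C**2 - 7*C)) = 9 + C + t + 1/(12 + t + C**2 - 7*C))
-68*F(-6, G(-5))*24 = -68*((109 + (-6)**3 + ((-5)**2)**2 - 51*(-6) + 2*(-6)**2 + 21*(-5)**2 + (-5)**2*(-6)**2 - 6*(-6)*(-5)**2)/(12 + (-5)**2 + (-6)**2 - 7*(-6)))*24 = -68*((109 - 216 + 25**2 + 306 + 2*36 + 21*25 + 25*36 - 6*(-6)*25)/(12 + 25 + 36 + 42))*24 = -68*((109 - 216 + 625 + 306 + 72 + 525 + 900 + 900)/115)*24 = -68*((1/115)*3221)*24 = -68*(3221/115)*24 = -219028*24/115 = -1*5256672/115 = -5256672/115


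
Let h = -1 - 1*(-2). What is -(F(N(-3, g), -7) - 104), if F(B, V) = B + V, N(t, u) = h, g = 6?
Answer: 110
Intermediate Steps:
h = 1 (h = -1 + 2 = 1)
N(t, u) = 1
-(F(N(-3, g), -7) - 104) = -((1 - 7) - 104) = -(-6 - 104) = -1*(-110) = 110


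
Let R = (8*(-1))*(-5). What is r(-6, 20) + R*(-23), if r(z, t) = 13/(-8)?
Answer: -7373/8 ≈ -921.63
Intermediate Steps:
r(z, t) = -13/8 (r(z, t) = 13*(-1/8) = -13/8)
R = 40 (R = -8*(-5) = 40)
r(-6, 20) + R*(-23) = -13/8 + 40*(-23) = -13/8 - 920 = -7373/8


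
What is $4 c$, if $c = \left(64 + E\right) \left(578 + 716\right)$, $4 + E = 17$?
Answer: $398552$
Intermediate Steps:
$E = 13$ ($E = -4 + 17 = 13$)
$c = 99638$ ($c = \left(64 + 13\right) \left(578 + 716\right) = 77 \cdot 1294 = 99638$)
$4 c = 4 \cdot 99638 = 398552$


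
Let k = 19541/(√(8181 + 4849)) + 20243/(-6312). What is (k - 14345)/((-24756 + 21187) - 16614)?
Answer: 90565883/127395096 - 19541*√13030/262984490 ≈ 0.70242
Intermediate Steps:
k = -20243/6312 + 19541*√13030/13030 (k = 19541/(√13030) + 20243*(-1/6312) = 19541*(√13030/13030) - 20243/6312 = 19541*√13030/13030 - 20243/6312 = -20243/6312 + 19541*√13030/13030 ≈ 167.98)
(k - 14345)/((-24756 + 21187) - 16614) = ((-20243/6312 + 19541*√13030/13030) - 14345)/((-24756 + 21187) - 16614) = (-90565883/6312 + 19541*√13030/13030)/(-3569 - 16614) = (-90565883/6312 + 19541*√13030/13030)/(-20183) = (-90565883/6312 + 19541*√13030/13030)*(-1/20183) = 90565883/127395096 - 19541*√13030/262984490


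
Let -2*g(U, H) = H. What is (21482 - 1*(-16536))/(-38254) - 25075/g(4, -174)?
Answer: -481263308/1664049 ≈ -289.21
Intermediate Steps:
g(U, H) = -H/2
(21482 - 1*(-16536))/(-38254) - 25075/g(4, -174) = (21482 - 1*(-16536))/(-38254) - 25075/((-½*(-174))) = (21482 + 16536)*(-1/38254) - 25075/87 = 38018*(-1/38254) - 25075*1/87 = -19009/19127 - 25075/87 = -481263308/1664049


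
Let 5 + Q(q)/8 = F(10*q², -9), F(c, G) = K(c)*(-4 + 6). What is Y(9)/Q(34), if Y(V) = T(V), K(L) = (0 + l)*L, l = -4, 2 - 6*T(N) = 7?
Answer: 1/887856 ≈ 1.1263e-6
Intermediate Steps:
T(N) = -⅚ (T(N) = ⅓ - ⅙*7 = ⅓ - 7/6 = -⅚)
K(L) = -4*L (K(L) = (0 - 4)*L = -4*L)
Y(V) = -⅚
F(c, G) = -8*c (F(c, G) = (-4*c)*(-4 + 6) = -4*c*2 = -8*c)
Q(q) = -40 - 640*q² (Q(q) = -40 + 8*(-80*q²) = -40 - 640*q²)
Y(9)/Q(34) = -5/(6*(-40 - 640*34²)) = -5/(6*(-40 - 640*1156)) = -5/(6*(-40 - 739840)) = -⅚/(-739880) = -⅚*(-1/739880) = 1/887856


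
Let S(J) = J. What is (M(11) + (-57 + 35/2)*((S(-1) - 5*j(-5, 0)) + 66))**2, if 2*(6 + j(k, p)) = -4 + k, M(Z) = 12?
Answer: 342879289/16 ≈ 2.1430e+7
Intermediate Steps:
j(k, p) = -8 + k/2 (j(k, p) = -6 + (-4 + k)/2 = -6 + (-2 + k/2) = -8 + k/2)
(M(11) + (-57 + 35/2)*((S(-1) - 5*j(-5, 0)) + 66))**2 = (12 + (-57 + 35/2)*((-1 - 5*(-8 + (1/2)*(-5))) + 66))**2 = (12 + (-57 + 35*(1/2))*((-1 - 5*(-8 - 5/2)) + 66))**2 = (12 + (-57 + 35/2)*((-1 - 5*(-21/2)) + 66))**2 = (12 - 79*((-1 + 105/2) + 66)/2)**2 = (12 - 79*(103/2 + 66)/2)**2 = (12 - 79/2*235/2)**2 = (12 - 18565/4)**2 = (-18517/4)**2 = 342879289/16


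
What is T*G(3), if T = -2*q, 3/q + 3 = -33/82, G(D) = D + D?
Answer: 328/31 ≈ 10.581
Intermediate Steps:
G(D) = 2*D
q = -82/93 (q = 3/(-3 - 33/82) = 3/(-279/82) = 3*(-82/279) = -82/93 ≈ -0.88172)
T = 164/93 (T = -2*(-82/93) = 164/93 ≈ 1.7634)
T*G(3) = 164*(2*3)/93 = (164/93)*6 = 328/31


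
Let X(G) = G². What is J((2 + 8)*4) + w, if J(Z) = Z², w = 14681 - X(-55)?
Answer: 13256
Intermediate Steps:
w = 11656 (w = 14681 - 1*(-55)² = 14681 - 1*3025 = 14681 - 3025 = 11656)
J((2 + 8)*4) + w = ((2 + 8)*4)² + 11656 = (10*4)² + 11656 = 40² + 11656 = 1600 + 11656 = 13256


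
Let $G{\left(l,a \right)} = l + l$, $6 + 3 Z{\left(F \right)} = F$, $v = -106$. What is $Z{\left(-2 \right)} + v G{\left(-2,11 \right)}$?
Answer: $\frac{1264}{3} \approx 421.33$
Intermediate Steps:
$Z{\left(F \right)} = -2 + \frac{F}{3}$
$G{\left(l,a \right)} = 2 l$
$Z{\left(-2 \right)} + v G{\left(-2,11 \right)} = \left(-2 + \frac{1}{3} \left(-2\right)\right) - 106 \cdot 2 \left(-2\right) = \left(-2 - \frac{2}{3}\right) - -424 = - \frac{8}{3} + 424 = \frac{1264}{3}$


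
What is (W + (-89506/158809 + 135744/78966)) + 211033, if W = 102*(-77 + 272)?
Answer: 482651170861177/2090085249 ≈ 2.3092e+5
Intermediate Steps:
W = 19890 (W = 102*195 = 19890)
(W + (-89506/158809 + 135744/78966)) + 211033 = (19890 + (-89506/158809 + 135744/78966)) + 211033 = (19890 + (-89506*1/158809 + 135744*(1/78966))) + 211033 = (19890 + (-89506/158809 + 22624/13161)) + 211033 = (19890 + 2414906350/2090085249) + 211033 = 41574210508960/2090085249 + 211033 = 482651170861177/2090085249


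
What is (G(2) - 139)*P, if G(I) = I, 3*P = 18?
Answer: -822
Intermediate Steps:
P = 6 (P = (⅓)*18 = 6)
(G(2) - 139)*P = (2 - 139)*6 = -137*6 = -822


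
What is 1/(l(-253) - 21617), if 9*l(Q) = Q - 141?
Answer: -9/194947 ≈ -4.6166e-5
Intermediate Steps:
l(Q) = -47/3 + Q/9 (l(Q) = (Q - 141)/9 = (-141 + Q)/9 = -47/3 + Q/9)
1/(l(-253) - 21617) = 1/((-47/3 + (1/9)*(-253)) - 21617) = 1/((-47/3 - 253/9) - 21617) = 1/(-394/9 - 21617) = 1/(-194947/9) = -9/194947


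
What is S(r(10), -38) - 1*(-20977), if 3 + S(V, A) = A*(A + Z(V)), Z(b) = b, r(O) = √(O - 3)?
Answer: 22418 - 38*√7 ≈ 22317.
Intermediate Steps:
r(O) = √(-3 + O)
S(V, A) = -3 + A*(A + V)
S(r(10), -38) - 1*(-20977) = (-3 + (-38)² - 38*√(-3 + 10)) - 1*(-20977) = (-3 + 1444 - 38*√7) + 20977 = (1441 - 38*√7) + 20977 = 22418 - 38*√7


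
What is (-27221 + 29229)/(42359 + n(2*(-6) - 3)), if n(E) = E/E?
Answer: 251/5295 ≈ 0.047403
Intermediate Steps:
n(E) = 1
(-27221 + 29229)/(42359 + n(2*(-6) - 3)) = (-27221 + 29229)/(42359 + 1) = 2008/42360 = 2008*(1/42360) = 251/5295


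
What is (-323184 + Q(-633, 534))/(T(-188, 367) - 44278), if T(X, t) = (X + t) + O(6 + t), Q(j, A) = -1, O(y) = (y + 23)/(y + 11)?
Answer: 2068384/282227 ≈ 7.3288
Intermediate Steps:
O(y) = (23 + y)/(11 + y)
T(X, t) = X + t + (29 + t)/(17 + t) (T(X, t) = (X + t) + (23 + (6 + t))/(11 + (6 + t)) = (X + t) + (29 + t)/(17 + t) = X + t + (29 + t)/(17 + t))
(-323184 + Q(-633, 534))/(T(-188, 367) - 44278) = (-323184 - 1)/((29 + 367 + (17 + 367)*(-188 + 367))/(17 + 367) - 44278) = -323185/((29 + 367 + 384*179)/384 - 44278) = -323185/((29 + 367 + 68736)/384 - 44278) = -323185/((1/384)*69132 - 44278) = -323185/(5761/32 - 44278) = -323185/(-1411135/32) = -323185*(-32/1411135) = 2068384/282227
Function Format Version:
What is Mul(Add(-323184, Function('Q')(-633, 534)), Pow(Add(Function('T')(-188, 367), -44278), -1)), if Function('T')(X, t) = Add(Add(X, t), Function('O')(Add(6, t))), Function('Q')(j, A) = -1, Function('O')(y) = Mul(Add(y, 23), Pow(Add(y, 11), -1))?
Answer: Rational(2068384, 282227) ≈ 7.3288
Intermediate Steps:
Function('O')(y) = Mul(Pow(Add(11, y), -1), Add(23, y)) (Function('O')(y) = Mul(Add(23, y), Pow(Add(11, y), -1)) = Mul(Pow(Add(11, y), -1), Add(23, y)))
Function('T')(X, t) = Add(X, t, Mul(Pow(Add(17, t), -1), Add(29, t))) (Function('T')(X, t) = Add(Add(X, t), Mul(Pow(Add(11, Add(6, t)), -1), Add(23, Add(6, t)))) = Add(Add(X, t), Mul(Pow(Add(17, t), -1), Add(29, t))) = Add(X, t, Mul(Pow(Add(17, t), -1), Add(29, t))))
Mul(Add(-323184, Function('Q')(-633, 534)), Pow(Add(Function('T')(-188, 367), -44278), -1)) = Mul(Add(-323184, -1), Pow(Add(Mul(Pow(Add(17, 367), -1), Add(29, 367, Mul(Add(17, 367), Add(-188, 367)))), -44278), -1)) = Mul(-323185, Pow(Add(Mul(Pow(384, -1), Add(29, 367, Mul(384, 179))), -44278), -1)) = Mul(-323185, Pow(Add(Mul(Rational(1, 384), Add(29, 367, 68736)), -44278), -1)) = Mul(-323185, Pow(Add(Mul(Rational(1, 384), 69132), -44278), -1)) = Mul(-323185, Pow(Add(Rational(5761, 32), -44278), -1)) = Mul(-323185, Pow(Rational(-1411135, 32), -1)) = Mul(-323185, Rational(-32, 1411135)) = Rational(2068384, 282227)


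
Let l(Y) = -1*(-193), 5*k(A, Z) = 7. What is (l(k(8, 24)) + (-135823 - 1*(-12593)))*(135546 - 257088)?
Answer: 14954163054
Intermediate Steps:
k(A, Z) = 7/5 (k(A, Z) = (⅕)*7 = 7/5)
l(Y) = 193
(l(k(8, 24)) + (-135823 - 1*(-12593)))*(135546 - 257088) = (193 + (-135823 - 1*(-12593)))*(135546 - 257088) = (193 + (-135823 + 12593))*(-121542) = (193 - 123230)*(-121542) = -123037*(-121542) = 14954163054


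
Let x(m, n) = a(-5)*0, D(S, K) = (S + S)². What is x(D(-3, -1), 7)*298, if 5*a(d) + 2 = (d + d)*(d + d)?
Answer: 0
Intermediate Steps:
a(d) = -⅖ + 4*d²/5 (a(d) = -⅖ + ((d + d)*(d + d))/5 = -⅖ + ((2*d)*(2*d))/5 = -⅖ + (4*d²)/5 = -⅖ + 4*d²/5)
D(S, K) = 4*S² (D(S, K) = (2*S)² = 4*S²)
x(m, n) = 0 (x(m, n) = (-⅖ + (⅘)*(-5)²)*0 = (-⅖ + (⅘)*25)*0 = (-⅖ + 20)*0 = (98/5)*0 = 0)
x(D(-3, -1), 7)*298 = 0*298 = 0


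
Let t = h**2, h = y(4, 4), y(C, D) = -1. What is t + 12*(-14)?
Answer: -167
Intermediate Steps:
h = -1
t = 1 (t = (-1)**2 = 1)
t + 12*(-14) = 1 + 12*(-14) = 1 - 168 = -167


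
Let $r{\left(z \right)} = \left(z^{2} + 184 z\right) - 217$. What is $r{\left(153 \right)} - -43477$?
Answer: $94821$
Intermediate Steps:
$r{\left(z \right)} = -217 + z^{2} + 184 z$
$r{\left(153 \right)} - -43477 = \left(-217 + 153^{2} + 184 \cdot 153\right) - -43477 = \left(-217 + 23409 + 28152\right) + 43477 = 51344 + 43477 = 94821$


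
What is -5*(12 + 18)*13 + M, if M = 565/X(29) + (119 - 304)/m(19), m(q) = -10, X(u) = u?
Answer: -110897/58 ≈ -1912.0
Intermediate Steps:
M = 2203/58 (M = 565/29 + (119 - 304)/(-10) = 565*(1/29) - 185*(-1/10) = 565/29 + 37/2 = 2203/58 ≈ 37.983)
-5*(12 + 18)*13 + M = -5*(12 + 18)*13 + 2203/58 = -150*13 + 2203/58 = -5*390 + 2203/58 = -1950 + 2203/58 = -110897/58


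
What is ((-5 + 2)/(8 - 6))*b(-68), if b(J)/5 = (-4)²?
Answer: -120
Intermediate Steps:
b(J) = 80 (b(J) = 5*(-4)² = 5*16 = 80)
((-5 + 2)/(8 - 6))*b(-68) = ((-5 + 2)/(8 - 6))*80 = -3/2*80 = -120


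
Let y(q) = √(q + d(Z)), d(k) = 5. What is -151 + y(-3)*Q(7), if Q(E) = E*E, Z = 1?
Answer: -151 + 49*√2 ≈ -81.703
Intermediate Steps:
Q(E) = E²
y(q) = √(5 + q) (y(q) = √(q + 5) = √(5 + q))
-151 + y(-3)*Q(7) = -151 + √(5 - 3)*7² = -151 + √2*49 = -151 + 49*√2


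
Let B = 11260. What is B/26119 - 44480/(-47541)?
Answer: 1697084780/1241723379 ≈ 1.3667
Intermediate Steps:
B/26119 - 44480/(-47541) = 11260/26119 - 44480/(-47541) = 11260*(1/26119) - 44480*(-1/47541) = 11260/26119 + 44480/47541 = 1697084780/1241723379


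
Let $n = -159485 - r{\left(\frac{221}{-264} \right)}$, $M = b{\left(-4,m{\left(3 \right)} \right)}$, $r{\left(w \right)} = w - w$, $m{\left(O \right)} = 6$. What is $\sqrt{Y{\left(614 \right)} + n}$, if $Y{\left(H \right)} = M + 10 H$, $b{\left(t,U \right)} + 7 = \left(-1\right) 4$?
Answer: $2 i \sqrt{38339} \approx 391.61 i$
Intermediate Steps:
$r{\left(w \right)} = 0$
$b{\left(t,U \right)} = -11$ ($b{\left(t,U \right)} = -7 - 4 = -11$)
$M = -11$
$Y{\left(H \right)} = -11 + 10 H$
$n = -159485$ ($n = -159485 - 0 = -159485 + 0 = -159485$)
$\sqrt{Y{\left(614 \right)} + n} = \sqrt{\left(-11 + 10 \cdot 614\right) - 159485} = \sqrt{\left(-11 + 6140\right) - 159485} = \sqrt{6129 - 159485} = \sqrt{-153356} = 2 i \sqrt{38339}$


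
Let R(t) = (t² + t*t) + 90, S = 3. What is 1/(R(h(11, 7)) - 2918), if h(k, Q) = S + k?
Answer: -1/2436 ≈ -0.00041051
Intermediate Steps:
h(k, Q) = 3 + k
R(t) = 90 + 2*t² (R(t) = (t² + t²) + 90 = 2*t² + 90 = 90 + 2*t²)
1/(R(h(11, 7)) - 2918) = 1/((90 + 2*(3 + 11)²) - 2918) = 1/((90 + 2*14²) - 2918) = 1/((90 + 2*196) - 2918) = 1/((90 + 392) - 2918) = 1/(482 - 2918) = 1/(-2436) = -1/2436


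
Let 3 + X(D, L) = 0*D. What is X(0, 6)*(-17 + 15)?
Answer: 6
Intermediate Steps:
X(D, L) = -3 (X(D, L) = -3 + 0*D = -3 + 0 = -3)
X(0, 6)*(-17 + 15) = -3*(-17 + 15) = -3*(-2) = 6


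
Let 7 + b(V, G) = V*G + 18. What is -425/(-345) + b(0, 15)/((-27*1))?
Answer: 512/621 ≈ 0.82448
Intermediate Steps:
b(V, G) = 11 + G*V (b(V, G) = -7 + (V*G + 18) = -7 + (G*V + 18) = -7 + (18 + G*V) = 11 + G*V)
-425/(-345) + b(0, 15)/((-27*1)) = -425/(-345) + (11 + 15*0)/((-27*1)) = -425*(-1/345) + (11 + 0)/(-27) = 85/69 + 11*(-1/27) = 85/69 - 11/27 = 512/621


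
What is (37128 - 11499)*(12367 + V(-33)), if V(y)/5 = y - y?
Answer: 316953843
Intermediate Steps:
V(y) = 0 (V(y) = 5*(y - y) = 5*0 = 0)
(37128 - 11499)*(12367 + V(-33)) = (37128 - 11499)*(12367 + 0) = 25629*12367 = 316953843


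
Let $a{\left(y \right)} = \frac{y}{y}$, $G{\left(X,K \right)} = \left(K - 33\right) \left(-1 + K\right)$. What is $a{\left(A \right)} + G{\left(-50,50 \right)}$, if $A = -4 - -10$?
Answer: $834$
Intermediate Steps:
$A = 6$ ($A = -4 + 10 = 6$)
$G{\left(X,K \right)} = \left(-1 + K\right) \left(-33 + K\right)$ ($G{\left(X,K \right)} = \left(-33 + K\right) \left(-1 + K\right) = \left(-1 + K\right) \left(-33 + K\right)$)
$a{\left(y \right)} = 1$
$a{\left(A \right)} + G{\left(-50,50 \right)} = 1 + \left(33 + 50^{2} - 1700\right) = 1 + \left(33 + 2500 - 1700\right) = 1 + 833 = 834$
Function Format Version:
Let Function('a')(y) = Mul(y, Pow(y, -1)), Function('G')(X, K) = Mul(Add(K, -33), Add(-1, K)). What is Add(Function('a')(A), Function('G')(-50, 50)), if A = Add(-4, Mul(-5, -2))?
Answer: 834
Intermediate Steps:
A = 6 (A = Add(-4, 10) = 6)
Function('G')(X, K) = Mul(Add(-1, K), Add(-33, K)) (Function('G')(X, K) = Mul(Add(-33, K), Add(-1, K)) = Mul(Add(-1, K), Add(-33, K)))
Function('a')(y) = 1
Add(Function('a')(A), Function('G')(-50, 50)) = Add(1, Add(33, Pow(50, 2), Mul(-34, 50))) = Add(1, Add(33, 2500, -1700)) = Add(1, 833) = 834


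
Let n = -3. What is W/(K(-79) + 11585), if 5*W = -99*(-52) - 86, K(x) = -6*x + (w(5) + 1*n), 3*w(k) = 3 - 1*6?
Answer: 5062/60275 ≈ 0.083982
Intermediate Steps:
w(k) = -1 (w(k) = (3 - 1*6)/3 = (3 - 6)/3 = (1/3)*(-3) = -1)
K(x) = -4 - 6*x (K(x) = -6*x + (-1 + 1*(-3)) = -6*x + (-1 - 3) = -6*x - 4 = -4 - 6*x)
W = 5062/5 (W = (-99*(-52) - 86)/5 = (5148 - 86)/5 = (1/5)*5062 = 5062/5 ≈ 1012.4)
W/(K(-79) + 11585) = 5062/(5*((-4 - 6*(-79)) + 11585)) = 5062/(5*((-4 + 474) + 11585)) = 5062/(5*(470 + 11585)) = (5062/5)/12055 = (5062/5)*(1/12055) = 5062/60275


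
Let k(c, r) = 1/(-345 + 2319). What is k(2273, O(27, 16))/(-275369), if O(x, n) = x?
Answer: -1/543578406 ≈ -1.8397e-9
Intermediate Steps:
k(c, r) = 1/1974
k(2273, O(27, 16))/(-275369) = (1/1974)/(-275369) = (1/1974)*(-1/275369) = -1/543578406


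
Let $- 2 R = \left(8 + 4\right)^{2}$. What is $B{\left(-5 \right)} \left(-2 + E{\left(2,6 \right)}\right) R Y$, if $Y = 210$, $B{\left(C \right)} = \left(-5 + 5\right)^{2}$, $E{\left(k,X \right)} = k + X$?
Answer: $0$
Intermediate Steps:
$E{\left(k,X \right)} = X + k$
$B{\left(C \right)} = 0$ ($B{\left(C \right)} = 0^{2} = 0$)
$R = -72$ ($R = - \frac{\left(8 + 4\right)^{2}}{2} = - \frac{12^{2}}{2} = \left(- \frac{1}{2}\right) 144 = -72$)
$B{\left(-5 \right)} \left(-2 + E{\left(2,6 \right)}\right) R Y = 0 \left(-2 + \left(6 + 2\right)\right) \left(-72\right) 210 = 0 \left(-2 + 8\right) \left(-72\right) 210 = 0 \cdot 6 \left(-72\right) 210 = 0 \left(-72\right) 210 = 0 \cdot 210 = 0$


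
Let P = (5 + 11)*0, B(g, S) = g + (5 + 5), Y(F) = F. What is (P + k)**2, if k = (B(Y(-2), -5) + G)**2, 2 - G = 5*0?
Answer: 10000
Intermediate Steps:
B(g, S) = 10 + g (B(g, S) = g + 10 = 10 + g)
G = 2 (G = 2 - 5*0 = 2 - 1*0 = 2 + 0 = 2)
k = 100 (k = ((10 - 2) + 2)**2 = (8 + 2)**2 = 10**2 = 100)
P = 0 (P = 16*0 = 0)
(P + k)**2 = (0 + 100)**2 = 100**2 = 10000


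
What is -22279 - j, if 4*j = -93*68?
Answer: -20698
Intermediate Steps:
j = -1581 (j = (-93*68)/4 = (1/4)*(-6324) = -1581)
-22279 - j = -22279 - 1*(-1581) = -22279 + 1581 = -20698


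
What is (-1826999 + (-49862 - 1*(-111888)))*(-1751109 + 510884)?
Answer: 2188963638925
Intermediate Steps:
(-1826999 + (-49862 - 1*(-111888)))*(-1751109 + 510884) = (-1826999 + (-49862 + 111888))*(-1240225) = (-1826999 + 62026)*(-1240225) = -1764973*(-1240225) = 2188963638925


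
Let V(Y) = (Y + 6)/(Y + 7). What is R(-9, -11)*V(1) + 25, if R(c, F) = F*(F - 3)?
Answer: 639/4 ≈ 159.75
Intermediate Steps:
R(c, F) = F*(-3 + F)
V(Y) = (6 + Y)/(7 + Y)
R(-9, -11)*V(1) + 25 = (-11*(-3 - 11))*((6 + 1)/(7 + 1)) + 25 = (-11*(-14))*(7/8) + 25 = 154*((1/8)*7) + 25 = 154*(7/8) + 25 = 539/4 + 25 = 639/4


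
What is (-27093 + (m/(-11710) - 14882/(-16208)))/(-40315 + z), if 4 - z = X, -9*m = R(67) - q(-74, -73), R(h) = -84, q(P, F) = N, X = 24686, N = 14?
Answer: 11569410599641/27756337079160 ≈ 0.41682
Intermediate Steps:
q(P, F) = 14
m = 98/9 (m = -(-84 - 1*14)/9 = -(-84 - 14)/9 = -⅑*(-98) = 98/9 ≈ 10.889)
z = -24682 (z = 4 - 1*24686 = 4 - 24686 = -24682)
(-27093 + (m/(-11710) - 14882/(-16208)))/(-40315 + z) = (-27093 + ((98/9)/(-11710) - 14882/(-16208)))/(-40315 - 24682) = (-27093 + ((98/9)*(-1/11710) - 14882*(-1/16208)))/(-64997) = (-27093 + (-49/52695 + 7441/8104))*(-1/64997) = (-27093 + 391706399/427040280)*(-1/64997) = -11569410599641/427040280*(-1/64997) = 11569410599641/27756337079160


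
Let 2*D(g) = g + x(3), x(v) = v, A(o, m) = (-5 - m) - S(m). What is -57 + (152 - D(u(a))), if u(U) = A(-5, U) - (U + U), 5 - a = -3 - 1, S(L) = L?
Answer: 114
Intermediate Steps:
A(o, m) = -5 - 2*m (A(o, m) = (-5 - m) - m = -5 - 2*m)
a = 9 (a = 5 - (-3 - 1) = 5 - 1*(-4) = 5 + 4 = 9)
u(U) = -5 - 4*U (u(U) = (-5 - 2*U) - (U + U) = (-5 - 2*U) - 2*U = -5 - 4*U)
D(g) = 3/2 + g/2 (D(g) = (g + 3)/2 = (3 + g)/2 = 3/2 + g/2)
-57 + (152 - D(u(a))) = -57 + (152 - (3/2 + (-5 - 4*9)/2)) = -57 + (152 - (3/2 + (-5 - 36)/2)) = -57 + (152 - (3/2 + (½)*(-41))) = -57 + (152 - (3/2 - 41/2)) = -57 + (152 - 1*(-19)) = -57 + (152 + 19) = -57 + 171 = 114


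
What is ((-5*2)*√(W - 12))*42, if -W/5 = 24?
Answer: -840*I*√33 ≈ -4825.4*I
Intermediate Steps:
W = -120 (W = -5*24 = -120)
((-5*2)*√(W - 12))*42 = ((-5*2)*√(-120 - 12))*42 = -20*I*√33*42 = -840*I*√33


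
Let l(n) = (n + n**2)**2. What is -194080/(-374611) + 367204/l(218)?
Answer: 110625955989691/213462578589651 ≈ 0.51824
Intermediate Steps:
-194080/(-374611) + 367204/l(218) = -194080/(-374611) + 367204/((218**2*(1 + 218)**2)) = -194080*(-1/374611) + 367204/((47524*219**2)) = 194080/374611 + 367204/((47524*47961)) = 194080/374611 + 367204/2279298564 = 194080/374611 + 367204*(1/2279298564) = 194080/374611 + 91801/569824641 = 110625955989691/213462578589651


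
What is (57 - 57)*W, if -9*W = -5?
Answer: 0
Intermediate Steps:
W = 5/9 (W = -⅑*(-5) = 5/9 ≈ 0.55556)
(57 - 57)*W = (57 - 57)*(5/9) = 0*(5/9) = 0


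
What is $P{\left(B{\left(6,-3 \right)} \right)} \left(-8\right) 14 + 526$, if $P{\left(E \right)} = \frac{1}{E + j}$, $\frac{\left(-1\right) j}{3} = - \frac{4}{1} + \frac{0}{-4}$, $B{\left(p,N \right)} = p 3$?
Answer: $\frac{7834}{15} \approx 522.27$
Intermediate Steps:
$B{\left(p,N \right)} = 3 p$
$j = 12$ ($j = - 3 \left(- \frac{4}{1} + \frac{0}{-4}\right) = - 3 \left(\left(-4\right) 1 + 0 \left(- \frac{1}{4}\right)\right) = - 3 \left(-4 + 0\right) = \left(-3\right) \left(-4\right) = 12$)
$P{\left(E \right)} = \frac{1}{12 + E}$ ($P{\left(E \right)} = \frac{1}{E + 12} = \frac{1}{12 + E}$)
$P{\left(B{\left(6,-3 \right)} \right)} \left(-8\right) 14 + 526 = \frac{1}{12 + 3 \cdot 6} \left(-8\right) 14 + 526 = \frac{1}{12 + 18} \left(-8\right) 14 + 526 = \frac{1}{30} \left(-8\right) 14 + 526 = \left(- \frac{4}{15}\right) 14 + 526 = - \frac{56}{15} + 526 = \frac{7834}{15}$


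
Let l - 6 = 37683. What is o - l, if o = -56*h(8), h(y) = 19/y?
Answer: -37822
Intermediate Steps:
l = 37689 (l = 6 + 37683 = 37689)
o = -133 (o = -1064/8 = -56*19/8 = -133)
o - l = -133 - 1*37689 = -133 - 37689 = -37822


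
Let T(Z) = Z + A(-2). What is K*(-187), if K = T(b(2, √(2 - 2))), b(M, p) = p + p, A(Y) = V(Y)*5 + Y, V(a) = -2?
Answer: 2244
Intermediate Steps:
A(Y) = -10 + Y (A(Y) = -2*5 + Y = -10 + Y)
b(M, p) = 2*p
T(Z) = -12 + Z (T(Z) = Z + (-10 - 2) = Z - 12 = -12 + Z)
K = -12 (K = -12 + 2*√(2 - 2) = -12 + 2*√0 = -12 + 2*0 = -12 + 0 = -12)
K*(-187) = -12*(-187) = 2244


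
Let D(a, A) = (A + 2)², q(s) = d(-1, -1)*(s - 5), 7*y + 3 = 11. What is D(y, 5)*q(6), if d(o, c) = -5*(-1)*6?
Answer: 1470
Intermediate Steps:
y = 8/7 (y = -3/7 + (⅐)*11 = -3/7 + 11/7 = 8/7 ≈ 1.1429)
d(o, c) = 30 (d(o, c) = 5*6 = 30)
q(s) = -150 + 30*s (q(s) = 30*(s - 5) = 30*(-5 + s) = -150 + 30*s)
D(a, A) = (2 + A)²
D(y, 5)*q(6) = (2 + 5)²*(-150 + 30*6) = 7²*(-150 + 180) = 49*30 = 1470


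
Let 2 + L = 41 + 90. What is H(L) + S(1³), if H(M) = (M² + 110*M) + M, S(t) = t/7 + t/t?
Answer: 216728/7 ≈ 30961.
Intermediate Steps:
S(t) = 1 + t/7 (S(t) = t*(⅐) + 1 = t/7 + 1 = 1 + t/7)
L = 129 (L = -2 + (41 + 90) = -2 + 131 = 129)
H(M) = M² + 111*M
H(L) + S(1³) = 129*(111 + 129) + (1 + (⅐)*1³) = 129*240 + (1 + (⅐)*1) = 30960 + (1 + ⅐) = 30960 + 8/7 = 216728/7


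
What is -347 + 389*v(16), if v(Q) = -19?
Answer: -7738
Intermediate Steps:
-347 + 389*v(16) = -347 + 389*(-19) = -347 - 7391 = -7738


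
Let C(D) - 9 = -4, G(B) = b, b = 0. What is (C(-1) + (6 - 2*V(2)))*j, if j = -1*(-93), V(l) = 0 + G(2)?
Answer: 1023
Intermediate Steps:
G(B) = 0
C(D) = 5 (C(D) = 9 - 4 = 5)
V(l) = 0 (V(l) = 0 + 0 = 0)
j = 93
(C(-1) + (6 - 2*V(2)))*j = (5 + (6 - 2*0))*93 = (5 + (6 + 0))*93 = (5 + 6)*93 = 11*93 = 1023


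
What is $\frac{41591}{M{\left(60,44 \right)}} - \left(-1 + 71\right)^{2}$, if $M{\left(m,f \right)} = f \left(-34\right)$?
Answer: $- \frac{670181}{136} \approx -4927.8$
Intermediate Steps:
$M{\left(m,f \right)} = - 34 f$
$\frac{41591}{M{\left(60,44 \right)}} - \left(-1 + 71\right)^{2} = \frac{41591}{\left(-34\right) 44} - \left(-1 + 71\right)^{2} = \frac{41591}{-1496} - 70^{2} = 41591 \left(- \frac{1}{1496}\right) - 4900 = - \frac{3781}{136} - 4900 = - \frac{670181}{136}$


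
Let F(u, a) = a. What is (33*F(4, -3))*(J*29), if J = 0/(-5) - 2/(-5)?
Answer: -5742/5 ≈ -1148.4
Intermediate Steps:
J = ⅖ (J = 0*(-⅕) - 2*(-⅕) = 0 + ⅖ = ⅖ ≈ 0.40000)
(33*F(4, -3))*(J*29) = (33*(-3))*((⅖)*29) = -99*58/5 = -5742/5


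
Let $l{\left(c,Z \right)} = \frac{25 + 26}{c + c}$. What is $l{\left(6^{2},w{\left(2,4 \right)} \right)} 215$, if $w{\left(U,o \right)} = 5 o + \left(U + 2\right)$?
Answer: $\frac{3655}{24} \approx 152.29$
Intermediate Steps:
$w{\left(U,o \right)} = 2 + U + 5 o$ ($w{\left(U,o \right)} = 5 o + \left(2 + U\right) = 2 + U + 5 o$)
$l{\left(c,Z \right)} = \frac{51}{2 c}$
$l{\left(6^{2},w{\left(2,4 \right)} \right)} 215 = \frac{51}{2 \cdot 6^{2}} \cdot 215 = \frac{51}{2 \cdot 36} \cdot 215 = \frac{51}{2} \cdot \frac{1}{36} \cdot 215 = \frac{17}{24} \cdot 215 = \frac{3655}{24}$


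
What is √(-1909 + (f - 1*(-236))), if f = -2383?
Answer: 26*I*√6 ≈ 63.687*I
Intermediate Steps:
√(-1909 + (f - 1*(-236))) = √(-1909 + (-2383 - 1*(-236))) = √(-1909 + (-2383 + 236)) = √(-1909 - 2147) = √(-4056) = 26*I*√6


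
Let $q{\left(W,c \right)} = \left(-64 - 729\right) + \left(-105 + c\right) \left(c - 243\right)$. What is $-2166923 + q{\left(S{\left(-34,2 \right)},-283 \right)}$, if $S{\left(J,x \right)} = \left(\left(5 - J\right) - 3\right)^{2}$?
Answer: $-1963628$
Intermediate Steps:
$S{\left(J,x \right)} = \left(2 - J\right)^{2}$
$q{\left(W,c \right)} = -793 + \left(-243 + c\right) \left(-105 + c\right)$ ($q{\left(W,c \right)} = -793 + \left(-105 + c\right) \left(-243 + c\right) = -793 + \left(-243 + c\right) \left(-105 + c\right)$)
$-2166923 + q{\left(S{\left(-34,2 \right)},-283 \right)} = -2166923 + \left(24722 + \left(-283\right)^{2} - -98484\right) = -2166923 + \left(24722 + 80089 + 98484\right) = -2166923 + 203295 = -1963628$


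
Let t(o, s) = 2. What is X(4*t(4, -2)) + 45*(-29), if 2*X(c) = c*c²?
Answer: -1049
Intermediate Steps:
X(c) = c³/2 (X(c) = (c*c²)/2 = c³/2)
X(4*t(4, -2)) + 45*(-29) = (4*2)³/2 + 45*(-29) = (½)*8³ - 1305 = (½)*512 - 1305 = 256 - 1305 = -1049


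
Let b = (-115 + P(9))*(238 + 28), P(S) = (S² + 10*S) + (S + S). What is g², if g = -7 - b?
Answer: 387735481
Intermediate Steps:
P(S) = S² + 12*S (P(S) = (S² + 10*S) + 2*S = S² + 12*S)
b = 19684 (b = (-115 + 9*(12 + 9))*(238 + 28) = (-115 + 9*21)*266 = (-115 + 189)*266 = 74*266 = 19684)
g = -19691 (g = -7 - 1*19684 = -7 - 19684 = -19691)
g² = (-19691)² = 387735481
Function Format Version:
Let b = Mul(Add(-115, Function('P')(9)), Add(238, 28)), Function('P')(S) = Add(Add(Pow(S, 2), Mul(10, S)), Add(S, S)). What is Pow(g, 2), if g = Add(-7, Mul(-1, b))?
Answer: 387735481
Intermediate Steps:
Function('P')(S) = Add(Pow(S, 2), Mul(12, S)) (Function('P')(S) = Add(Add(Pow(S, 2), Mul(10, S)), Mul(2, S)) = Add(Pow(S, 2), Mul(12, S)))
b = 19684 (b = Mul(Add(-115, Mul(9, Add(12, 9))), Add(238, 28)) = Mul(Add(-115, Mul(9, 21)), 266) = Mul(Add(-115, 189), 266) = Mul(74, 266) = 19684)
g = -19691 (g = Add(-7, Mul(-1, 19684)) = Add(-7, -19684) = -19691)
Pow(g, 2) = Pow(-19691, 2) = 387735481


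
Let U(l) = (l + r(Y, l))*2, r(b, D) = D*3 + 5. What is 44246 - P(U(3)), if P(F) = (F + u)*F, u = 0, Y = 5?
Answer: 43090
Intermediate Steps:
r(b, D) = 5 + 3*D (r(b, D) = 3*D + 5 = 5 + 3*D)
U(l) = 10 + 8*l (U(l) = (l + (5 + 3*l))*2 = (5 + 4*l)*2 = 10 + 8*l)
P(F) = F**2 (P(F) = (F + 0)*F = F*F = F**2)
44246 - P(U(3)) = 44246 - (10 + 8*3)**2 = 44246 - (10 + 24)**2 = 44246 - 1*34**2 = 44246 - 1*1156 = 44246 - 1156 = 43090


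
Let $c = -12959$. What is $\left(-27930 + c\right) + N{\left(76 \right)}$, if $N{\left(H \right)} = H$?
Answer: $-40813$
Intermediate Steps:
$\left(-27930 + c\right) + N{\left(76 \right)} = \left(-27930 - 12959\right) + 76 = -40889 + 76 = -40813$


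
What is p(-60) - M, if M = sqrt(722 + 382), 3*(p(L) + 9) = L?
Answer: -29 - 4*sqrt(69) ≈ -62.227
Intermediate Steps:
p(L) = -9 + L/3
M = 4*sqrt(69) (M = sqrt(1104) = 4*sqrt(69) ≈ 33.227)
p(-60) - M = (-9 + (1/3)*(-60)) - 4*sqrt(69) = (-9 - 20) - 4*sqrt(69) = -29 - 4*sqrt(69)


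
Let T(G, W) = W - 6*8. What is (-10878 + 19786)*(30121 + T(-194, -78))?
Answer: 267195460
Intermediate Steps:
T(G, W) = -48 + W (T(G, W) = W - 48 = -48 + W)
(-10878 + 19786)*(30121 + T(-194, -78)) = (-10878 + 19786)*(30121 + (-48 - 78)) = 8908*(30121 - 126) = 8908*29995 = 267195460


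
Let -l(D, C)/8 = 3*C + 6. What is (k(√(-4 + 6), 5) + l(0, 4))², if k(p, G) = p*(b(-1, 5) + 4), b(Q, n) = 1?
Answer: 20786 - 1440*√2 ≈ 18750.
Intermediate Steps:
k(p, G) = 5*p (k(p, G) = p*(1 + 4) = p*5 = 5*p)
l(D, C) = -48 - 24*C (l(D, C) = -8*(3*C + 6) = -8*(6 + 3*C) = -48 - 24*C)
(k(√(-4 + 6), 5) + l(0, 4))² = (5*√(-4 + 6) + (-48 - 24*4))² = (5*√2 + (-48 - 96))² = (5*√2 - 144)² = (-144 + 5*√2)²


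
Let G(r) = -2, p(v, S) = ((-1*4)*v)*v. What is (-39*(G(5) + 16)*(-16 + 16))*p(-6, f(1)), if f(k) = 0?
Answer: 0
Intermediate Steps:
p(v, S) = -4*v² (p(v, S) = (-4*v)*v = -4*v²)
(-39*(G(5) + 16)*(-16 + 16))*p(-6, f(1)) = (-39*(-2 + 16)*(-16 + 16))*(-4*(-6)²) = (-546*0)*(-4*36) = -39*0*(-144) = 0*(-144) = 0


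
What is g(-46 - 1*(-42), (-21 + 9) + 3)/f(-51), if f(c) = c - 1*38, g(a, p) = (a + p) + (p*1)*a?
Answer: -23/89 ≈ -0.25843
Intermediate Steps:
g(a, p) = a + p + a*p (g(a, p) = (a + p) + p*a = (a + p) + a*p = a + p + a*p)
f(c) = -38 + c (f(c) = c - 38 = -38 + c)
g(-46 - 1*(-42), (-21 + 9) + 3)/f(-51) = ((-46 - 1*(-42)) + ((-21 + 9) + 3) + (-46 - 1*(-42))*((-21 + 9) + 3))/(-38 - 51) = ((-46 + 42) + (-12 + 3) + (-46 + 42)*(-12 + 3))/(-89) = (-4 - 9 - 4*(-9))*(-1/89) = (-4 - 9 + 36)*(-1/89) = 23*(-1/89) = -23/89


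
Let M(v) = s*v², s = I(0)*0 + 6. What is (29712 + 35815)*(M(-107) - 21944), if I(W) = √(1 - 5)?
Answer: 3063387250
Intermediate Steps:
I(W) = 2*I (I(W) = √(-4) = 2*I)
s = 6 (s = (2*I)*0 + 6 = 0 + 6 = 6)
M(v) = 6*v²
(29712 + 35815)*(M(-107) - 21944) = (29712 + 35815)*(6*(-107)² - 21944) = 65527*(6*11449 - 21944) = 65527*(68694 - 21944) = 65527*46750 = 3063387250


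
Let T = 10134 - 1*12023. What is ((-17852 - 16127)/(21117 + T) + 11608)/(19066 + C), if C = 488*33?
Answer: 4057539/12295432 ≈ 0.33000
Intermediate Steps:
C = 16104
T = -1889 (T = 10134 - 12023 = -1889)
((-17852 - 16127)/(21117 + T) + 11608)/(19066 + C) = ((-17852 - 16127)/(21117 - 1889) + 11608)/(19066 + 16104) = (-33979/19228 + 11608)/35170 = (-33979*1/19228 + 11608)*(1/35170) = (-3089/1748 + 11608)*(1/35170) = (20287695/1748)*(1/35170) = 4057539/12295432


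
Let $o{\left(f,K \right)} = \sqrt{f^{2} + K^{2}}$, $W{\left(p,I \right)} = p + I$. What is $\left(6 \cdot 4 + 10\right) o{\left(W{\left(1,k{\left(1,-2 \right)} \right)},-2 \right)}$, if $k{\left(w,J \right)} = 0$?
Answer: $34 \sqrt{5} \approx 76.026$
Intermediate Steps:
$W{\left(p,I \right)} = I + p$
$o{\left(f,K \right)} = \sqrt{K^{2} + f^{2}}$
$\left(6 \cdot 4 + 10\right) o{\left(W{\left(1,k{\left(1,-2 \right)} \right)},-2 \right)} = \left(6 \cdot 4 + 10\right) \sqrt{\left(-2\right)^{2} + \left(0 + 1\right)^{2}} = \left(24 + 10\right) \sqrt{4 + 1^{2}} = 34 \sqrt{4 + 1} = 34 \sqrt{5}$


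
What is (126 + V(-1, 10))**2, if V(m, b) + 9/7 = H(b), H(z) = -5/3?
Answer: 6677056/441 ≈ 15141.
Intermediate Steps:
H(z) = -5/3 (H(z) = -5*1/3 = -5/3)
V(m, b) = -62/21 (V(m, b) = -9/7 - 5/3 = -62/21)
(126 + V(-1, 10))**2 = (126 - 62/21)**2 = (2584/21)**2 = 6677056/441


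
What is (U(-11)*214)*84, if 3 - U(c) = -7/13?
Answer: 826896/13 ≈ 63607.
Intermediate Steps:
U(c) = 46/13 (U(c) = 3 - (-7)/13 = 3 - 1*(-7/13) = 3 + 7/13 = 46/13)
(U(-11)*214)*84 = ((46/13)*214)*84 = (9844/13)*84 = 826896/13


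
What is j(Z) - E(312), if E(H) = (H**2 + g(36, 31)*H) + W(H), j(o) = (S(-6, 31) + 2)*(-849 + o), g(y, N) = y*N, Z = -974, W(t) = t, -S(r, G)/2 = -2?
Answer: -456786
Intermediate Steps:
S(r, G) = 4 (S(r, G) = -2*(-2) = 4)
g(y, N) = N*y
j(o) = -5094 + 6*o (j(o) = (4 + 2)*(-849 + o) = 6*(-849 + o) = -5094 + 6*o)
E(H) = H**2 + 1117*H (E(H) = (H**2 + (31*36)*H) + H = (H**2 + 1116*H) + H = H**2 + 1117*H)
j(Z) - E(312) = (-5094 + 6*(-974)) - 312*(1117 + 312) = (-5094 - 5844) - 312*1429 = -10938 - 1*445848 = -10938 - 445848 = -456786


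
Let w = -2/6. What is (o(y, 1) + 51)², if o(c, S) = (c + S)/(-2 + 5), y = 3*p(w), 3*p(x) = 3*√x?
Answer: (154 + I*√3)²/9 ≈ 2634.8 + 59.275*I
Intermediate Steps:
w = -⅓ (w = -2*⅙ = -⅓ ≈ -0.33333)
p(x) = √x (p(x) = (3*√x)/3 = √x)
y = I*√3 (y = 3*√(-⅓) = 3*(I*√3/3) = I*√3 ≈ 1.732*I)
o(c, S) = S/3 + c/3 (o(c, S) = (S + c)/3 = (S + c)*(⅓) = S/3 + c/3)
(o(y, 1) + 51)² = (((⅓)*1 + (I*√3)/3) + 51)² = ((⅓ + I*√3/3) + 51)² = (154/3 + I*√3/3)²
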